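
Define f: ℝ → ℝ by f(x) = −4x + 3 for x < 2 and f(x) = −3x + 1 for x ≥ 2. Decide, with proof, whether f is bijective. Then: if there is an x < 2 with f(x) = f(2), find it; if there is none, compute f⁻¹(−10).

Both pieces are strictly decreasing (slopes −4 and −3), so each is injective on its own interval.
The left piece maps (−∞, 2) onto (−5, ∞); the right piece maps [2, ∞) onto (−∞, −5].
Since −5 = −5, the images partition ℝ: f is injective and surjective, hence bijective.
Because the two images are disjoint, no x < 2 has f(x) = f(2), so we compute f⁻¹(−10): −10 lies in (−∞, −5], so solve −3x + 1 = −10: x = (−10 − 1)/(−3) = 11/3.

11/3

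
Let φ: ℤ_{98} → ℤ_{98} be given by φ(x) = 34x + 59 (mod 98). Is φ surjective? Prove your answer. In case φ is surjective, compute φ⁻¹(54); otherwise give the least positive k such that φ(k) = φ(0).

49

Since gcd(34, 98) = 2, we have 34x ≡ 0 (mod 2) for all x, so φ(x) ≡ 1 (mod 2).
But 0 ≢ 1 (mod 2), so 0 ∈ ℤ_{98} has no preimage. Thus φ is not surjective.
Since φ is not surjective, we find the least positive k with φ(k) = φ(0): this means 34k ≡ 0 (mod 98), i.e. 98 ∣ 34k. Since gcd(34, 98) = 2, dividing through by 2 this holds exactly when 49 ∣ 17k, and as gcd(17, 49) = 1, exactly when 49 ∣ k.
The smallest positive such k is 49.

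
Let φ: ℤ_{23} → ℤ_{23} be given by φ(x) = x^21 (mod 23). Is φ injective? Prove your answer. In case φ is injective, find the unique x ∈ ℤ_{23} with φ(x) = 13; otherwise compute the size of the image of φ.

16

Since 23 is prime, the nonzero elements of ℤ_{23} form a cyclic group of order 22.
As gcd(21, 22) = 1, raising to the 21st power is a bijection on this group: if a^21 ≡ b^21 then (ab^{−1})^21 = 1, and the only element of order dividing gcd(21, 22) = 1 is 1, so a = b.
With φ(0) = 0 this makes φ injective on all of ℤ_{23}, hence bijective (finite equal-size domain and codomain). In particular φ is injective.
Since φ is injective, we find the preimage of 13. The inverse of x ↦ x^21 on (ℤ_{23})^× is x ↦ x^21, because 21·21 = 441 = 20·22 + 1 ≡ 1 (mod 22) and x^{22} = 1 for x ≠ 0 (Fermat). So φ⁻¹(13) = 13^21 mod 23.
Repeated squaring mod 23: 13^1 ≡ 13, 13^2 ≡ 13² = 169 ≡ 8, 13^4 ≡ 8² = 64 ≡ 18, 13^8 ≡ 18² = 324 ≡ 2, 13^16 ≡ 2² = 4. Since 21 = 16 + 4 + 1, 13^21 ≡ 4·18·13: 4·18 = 72 ≡ 3, then 3·13 = 39 ≡ 16. So 13^21 ≡ 16 (mod 23).
Hence φ⁻¹(13) = 16.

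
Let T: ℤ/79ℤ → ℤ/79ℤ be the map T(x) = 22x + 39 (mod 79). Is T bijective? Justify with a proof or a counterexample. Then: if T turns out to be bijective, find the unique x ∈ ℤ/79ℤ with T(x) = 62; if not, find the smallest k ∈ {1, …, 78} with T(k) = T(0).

19

Suppose T(x_1) = T(x_2) in ℤ/79ℤ. Then 22x_1 + 39 ≡ 22x_2 + 39 (mod 79), therefore 22(x_1 − x_2) ≡ 0 (mod 79).
Since gcd(22, 79) = 1, 22 is invertible modulo 79, so x_1 − x_2 ≡ 0 (mod 79), i.e. x_1 = x_2.
We now compute 22⁻¹ mod 79 explicitly. Euclid's algorithm: 79 = 3·22 + 13, 22 = 1·13 + 9, 13 = 1·9 + 4, 9 = 2·4 + 1; back-substituting gives 1 = 18·22 − 5·79, so 22⁻¹ ≡ 18 (mod 79).
Then y ↦ 18(y − 39) is a two-sided inverse to T, so every y ∈ ℤ/79ℤ has a preimage.
Thus T is bijective.
Since T is bijective, we find T⁻¹(62): we need 22x ≡ 62 − 39 ≡ 23 (mod 79). Using 22⁻¹ = 18: x ≡ 18·23 = 414 = 5·79 + 19, so x = 19.
Check: T(19) = 22·19 + 39 = 457 = 5·79 + 62 ≡ 62 (mod 79).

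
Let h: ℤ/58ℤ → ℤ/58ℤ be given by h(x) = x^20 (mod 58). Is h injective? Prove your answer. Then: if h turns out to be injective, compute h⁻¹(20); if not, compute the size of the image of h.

h(3): Repeated squaring mod 58: 3^1 ≡ 3, 3^2 ≡ 3² = 9, 3^4 ≡ 9² = 81 ≡ 23, 3^8 ≡ 23² = 529 ≡ 7, 3^16 ≡ 7² = 49. Since 20 = 16 + 4, 3^20 ≡ 49·23: 49·23 = 1127 ≡ 25. So 3^20 ≡ 25 (mod 58).
h(7): Repeated squaring mod 58: 7^1 ≡ 7, 7^2 ≡ 7² = 49, 7^4 ≡ 49² = 2401 ≡ 23, 7^8 ≡ 23² = 529 ≡ 7, 7^16 ≡ 7² = 49. Since 20 = 16 + 4, 7^20 ≡ 49·23: 49·23 = 1127 ≡ 25. So 7^20 ≡ 25 (mod 58).
So h(3) = h(7) = 25 while 3 ≠ 7, thus h is not injective.
Since h is not injective, we determine |image(h)|. Computing x^20 mod 58 for each x (by repeated squaring, reducing mod 58 at every step), the values h(0), h(1), …, h(57) are: 0, 1, 52, 25, 36, 23, 24, 25, 16, 45, 36, 49, 30, 49, 24, 53, 20, 1, 20, 7, 16, 45, 54, 53, 52, 7, 54, 23, 30, 29, 30, 23, 54, 7, 52, 53, 54, 45, 16, 7, 20, 1, 20, 53, 24, 49, 30, 49, 36, 45, 16, 25, 24, 23, 36, 25, 52, 1.
The distinct values are {0, 1, 7, 16, 20, 23, 24, 25, 29, 30, 36, 45, 49, 52, 53, 54}; there are 16 of them.

16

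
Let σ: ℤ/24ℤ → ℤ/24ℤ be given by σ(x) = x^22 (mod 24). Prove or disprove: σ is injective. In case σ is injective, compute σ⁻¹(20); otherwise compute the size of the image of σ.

4

σ(2): Repeated squaring mod 24: 2^1 ≡ 2, 2^2 ≡ 2² = 4, 2^4 ≡ 4² = 16, 2^8 ≡ 16² = 256 ≡ 16, 2^16 ≡ 16² = 256 ≡ 16. Since 22 = 16 + 4 + 2, 2^22 ≡ 16·16·4: 16·16 = 256 ≡ 16, then 16·4 = 64 ≡ 16. So 2^22 ≡ 16 (mod 24).
σ(4): Repeated squaring mod 24: 4^1 ≡ 4, 4^2 ≡ 4² = 16, 4^4 ≡ 16² = 256 ≡ 16, 4^8 ≡ 16² = 256 ≡ 16, 4^16 ≡ 16² = 256 ≡ 16. Since 22 = 16 + 4 + 2, 4^22 ≡ 16·16·16: 16·16 = 256 ≡ 16, then 16·16 = 256 ≡ 16. So 4^22 ≡ 16 (mod 24).
So σ(2) = σ(4) = 16 while 2 ≠ 4, hence σ is not injective.
Since σ is not injective, we determine |image(σ)|. Computing x^22 mod 24 for each x (by repeated squaring, reducing mod 24 at every step), the values σ(0), σ(1), …, σ(23) are: 0, 1, 16, 9, 16, 1, 0, 1, 16, 9, 16, 1, 0, 1, 16, 9, 16, 1, 0, 1, 16, 9, 16, 1.
The distinct values are {0, 1, 9, 16}; there are 4 of them.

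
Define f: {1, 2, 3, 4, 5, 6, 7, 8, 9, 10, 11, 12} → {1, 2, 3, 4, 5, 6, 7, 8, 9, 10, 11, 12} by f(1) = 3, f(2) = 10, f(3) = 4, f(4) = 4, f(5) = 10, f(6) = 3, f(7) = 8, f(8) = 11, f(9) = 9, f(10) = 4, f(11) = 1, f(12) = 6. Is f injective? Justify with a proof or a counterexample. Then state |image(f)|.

8

f(3) = 4 = f(4) with 3 ≠ 4, so f is not injective.
The image of f is {1, 3, 4, 6, 8, 9, 10, 11}, which has 8 elements.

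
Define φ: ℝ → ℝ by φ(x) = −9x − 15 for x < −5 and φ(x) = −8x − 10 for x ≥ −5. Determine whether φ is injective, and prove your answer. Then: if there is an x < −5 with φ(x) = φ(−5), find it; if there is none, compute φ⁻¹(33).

-16/3

Both pieces are strictly decreasing (slopes −9 and −8), so each is injective on its own interval.
The left piece maps (−∞, −5) onto (30, ∞); the right piece maps [−5, ∞) onto (−∞, 30].
These images are disjoint, so no value is attained by both pieces. Hence φ is injective.
Because the two images are disjoint, no x < −5 has φ(x) = φ(−5), so we compute φ⁻¹(33): 33 lies in (30, ∞), so solve −9x − 15 = 33: x = (33 + 15)/(−9) = −16/3.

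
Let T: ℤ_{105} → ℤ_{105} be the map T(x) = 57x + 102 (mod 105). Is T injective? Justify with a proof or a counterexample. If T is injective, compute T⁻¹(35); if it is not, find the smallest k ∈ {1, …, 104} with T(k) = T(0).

35

Recall that T is injective if T(s) = T(t) implies s = t.
We have gcd(57, 105) = 3 > 1. Taking s = 0 and t = 35: T(0) = 102 and T(35) = 57·35 + 102 = 2097 ≡ 102 (mod 105).
So T(0) = T(35) while 0 ≠ 35, hence T is not injective.
Since T is not injective, we find the least positive k with T(k) = T(0): this means 57k ≡ 0 (mod 105), i.e. 105 ∣ 57k. Since gcd(57, 105) = 3, dividing through by 3 this holds exactly when 35 ∣ 19k, and as gcd(19, 35) = 1, exactly when 35 ∣ k.
The smallest positive such k is 35.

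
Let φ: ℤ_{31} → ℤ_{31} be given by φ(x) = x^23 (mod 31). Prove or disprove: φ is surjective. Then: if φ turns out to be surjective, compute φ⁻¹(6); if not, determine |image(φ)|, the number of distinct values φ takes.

Since 31 is prime, the nonzero elements of ℤ_{31} form a cyclic group of order 30.
As gcd(23, 30) = 1, raising to the 23rd power is a bijection on this group: if s^23 ≡ t^23 then (st^{−1})^23 = 1, and the only element of order dividing gcd(23, 30) = 1 is 1, so s = t.
With φ(0) = 0 this makes φ injective on all of ℤ_{31}, hence bijective (finite equal-size domain and codomain). In particular φ is surjective.
Since φ is surjective, we find the preimage of 6. The inverse of x ↦ x^23 on (ℤ_{31})^× is x ↦ x^17, because 23·17 = 391 = 13·30 + 1 ≡ 1 (mod 30) and x^{30} = 1 for x ≠ 0 (Fermat). So φ⁻¹(6) = 6^17 mod 31.
Repeated squaring mod 31: 6^1 ≡ 6, 6^2 ≡ 6² = 36 ≡ 5, 6^4 ≡ 5² = 25, 6^8 ≡ 25² = 625 ≡ 5, 6^16 ≡ 5² = 25. Since 17 = 16 + 1, 6^17 ≡ 25·6: 25·6 = 150 ≡ 26. So 6^17 ≡ 26 (mod 31).
Hence φ⁻¹(6) = 26.

26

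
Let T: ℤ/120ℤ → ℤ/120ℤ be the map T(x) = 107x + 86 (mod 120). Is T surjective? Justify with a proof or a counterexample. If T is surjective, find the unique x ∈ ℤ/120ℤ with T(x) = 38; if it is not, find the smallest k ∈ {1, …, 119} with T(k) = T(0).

Since gcd(107, 120) = 1, 107 is invertible modulo 120. Euclid's algorithm: 120 = 1·107 + 13, 107 = 8·13 + 3, 13 = 4·3 + 1; back-substituting gives 1 = 83·107 − 74·120, so 107⁻¹ ≡ 83 (mod 120).
For any y ∈ ℤ/120ℤ, x = 83(y − 86) mod 120 satisfies T(x) = 107·83(y − 86) + 86 ≡ y (since 107·83 ≡ 1 mod 120). So every y has a preimage.
Thus T is surjective.
Since T is surjective, we compute T⁻¹(38): solve 107x + 86 ≡ 38 (mod 120), i.e. 107x ≡ 72 (mod 120).
Multiplying by 107⁻¹ = 83 gives x ≡ 83·72 = 5976 = 49·120 + 96 ≡ 96 (mod 120).
Check: T(96) = 107·96 + 86 = 10358 = 86·120 + 38 ≡ 38 (mod 120).

96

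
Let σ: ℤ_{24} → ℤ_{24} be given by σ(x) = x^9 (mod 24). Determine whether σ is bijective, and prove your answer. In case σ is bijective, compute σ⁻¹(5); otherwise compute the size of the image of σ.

σ(0) = 0^9 = 0.
σ(6): Repeated squaring mod 24: 6^1 ≡ 6, 6^2 ≡ 6² = 36 ≡ 12, 6^4 ≡ 12² = 144 ≡ 0, 6^8 ≡ 0² = 0. Since 9 = 8 + 1, 6^9 ≡ 0·6: 0·6 = 0. So 6^9 ≡ 0 (mod 24).
So σ(0) = σ(6) = 0 while 0 ≠ 6, therefore σ is not injective, hence not bijective.
Since σ is not bijective, we determine |image(σ)|. Computing x^9 mod 24 for each x (by repeated squaring, reducing mod 24 at every step), the values σ(0), σ(1), …, σ(23) are: 0, 1, 8, 3, 16, 5, 0, 7, 8, 9, 16, 11, 0, 13, 8, 15, 16, 17, 0, 19, 8, 21, 16, 23.
The distinct values are {0, 1, 3, 5, 7, 8, 9, 11, 13, 15, 16, 17, 19, 21, 23}; there are 15 of them.

15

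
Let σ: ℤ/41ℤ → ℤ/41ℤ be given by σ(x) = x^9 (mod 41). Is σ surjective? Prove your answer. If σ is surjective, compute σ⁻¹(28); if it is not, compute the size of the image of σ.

Since 41 is prime, the nonzero elements of ℤ/41ℤ form a cyclic group of order 40.
As gcd(9, 40) = 1, raising to the 9th power is a bijection on this group: if a^9 ≡ b^9 then (ab^{−1})^9 = 1, and the only element of order dividing gcd(9, 40) = 1 is 1, so a = b.
With σ(0) = 0 this makes σ injective on all of ℤ/41ℤ, hence bijective (finite equal-size domain and codomain). In particular σ is surjective.
Since σ is surjective, we find the preimage of 28. The inverse of x ↦ x^9 on (ℤ/41ℤ)^× is x ↦ x^9, because 9·9 = 81 = 2·40 + 1 ≡ 1 (mod 40) and x^{40} = 1 for x ≠ 0 (Fermat). So σ⁻¹(28) = 28^9 mod 41.
Repeated squaring mod 41: 28^1 ≡ 28, 28^2 ≡ 28² = 784 ≡ 5, 28^4 ≡ 5² = 25, 28^8 ≡ 25² = 625 ≡ 10. Since 9 = 8 + 1, 28^9 ≡ 10·28: 10·28 = 280 ≡ 34. So 28^9 ≡ 34 (mod 41).
Hence σ⁻¹(28) = 34.

34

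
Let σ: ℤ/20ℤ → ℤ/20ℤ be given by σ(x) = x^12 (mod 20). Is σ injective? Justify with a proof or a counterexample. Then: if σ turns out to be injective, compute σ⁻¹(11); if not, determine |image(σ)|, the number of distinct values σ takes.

σ(1) = 1^12 = 1.
σ(3): Repeated squaring mod 20: 3^1 ≡ 3, 3^2 ≡ 3² = 9, 3^4 ≡ 9² = 81 ≡ 1, 3^8 ≡ 1² = 1. Since 12 = 8 + 4, 3^12 ≡ 1·1: 1·1 = 1. So 3^12 ≡ 1 (mod 20).
So σ(1) = σ(3) = 1 while 1 ≠ 3, therefore σ is not injective.
Since σ is not injective, we determine |image(σ)|. Computing x^12 mod 20 for each x (by repeated squaring, reducing mod 20 at every step), the values σ(0), σ(1), …, σ(19) are: 0, 1, 16, 1, 16, 5, 16, 1, 16, 1, 0, 1, 16, 1, 16, 5, 16, 1, 16, 1.
The distinct values are {0, 1, 5, 16}; there are 4 of them.

4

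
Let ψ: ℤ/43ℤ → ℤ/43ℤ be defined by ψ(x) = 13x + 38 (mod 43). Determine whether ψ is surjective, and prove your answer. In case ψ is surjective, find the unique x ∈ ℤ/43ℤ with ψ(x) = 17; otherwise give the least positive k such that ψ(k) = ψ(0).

5

Since gcd(13, 43) = 1, 13 is invertible modulo 43. Euclid's algorithm: 43 = 3·13 + 4, 13 = 3·4 + 1; back-substituting gives 1 = 10·13 − 3·43, so 13⁻¹ ≡ 10 (mod 43).
For any y ∈ ℤ/43ℤ, x = 10(y − 38) mod 43 satisfies ψ(x) = 13·10(y − 38) + 38 ≡ y (since 13·10 ≡ 1 mod 43). So every y has a preimage.
Hence ψ is surjective.
Since ψ is surjective, we find ψ⁻¹(17): we need 13x ≡ 17 − 38 ≡ 22 (mod 43). Using 13⁻¹ = 10: x ≡ 10·22 = 220 = 5·43 + 5, so x = 5.
Check: ψ(5) = 13·5 + 38 = 103 = 2·43 + 17 ≡ 17 (mod 43).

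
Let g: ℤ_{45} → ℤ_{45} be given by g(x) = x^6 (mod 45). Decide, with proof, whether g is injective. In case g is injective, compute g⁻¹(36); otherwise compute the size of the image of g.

6

g(1) = 1^6 = 1.
g(4): Repeated squaring mod 45: 4^1 ≡ 4, 4^2 ≡ 4² = 16, 4^4 ≡ 16² = 256 ≡ 31. Since 6 = 4 + 2, 4^6 ≡ 31·16: 31·16 = 496 ≡ 1. So 4^6 ≡ 1 (mod 45).
So g(1) = g(4) = 1 while 1 ≠ 4, therefore g is not injective.
Since g is not injective, we determine |image(g)|. Computing x^6 mod 45 for each x (by repeated squaring, reducing mod 45 at every step), the values g(0), g(1), …, g(44) are: 0, 1, 19, 9, 1, 10, 36, 19, 19, 36, 10, 1, 9, 19, 1, 0, 1, 19, 9, 1, 10, 36, 19, 19, 36, 10, 1, 9, 19, 1, 0, 1, 19, 9, 1, 10, 36, 19, 19, 36, 10, 1, 9, 19, 1.
The distinct values are {0, 1, 9, 10, 19, 36}; there are 6 of them.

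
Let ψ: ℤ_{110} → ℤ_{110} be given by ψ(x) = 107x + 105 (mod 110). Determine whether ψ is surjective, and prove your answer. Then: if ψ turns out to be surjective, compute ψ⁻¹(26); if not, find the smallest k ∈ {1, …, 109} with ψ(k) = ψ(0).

63

Since gcd(107, 110) = 1, 107 is invertible modulo 110. Euclid's algorithm: 110 = 1·107 + 3, 107 = 35·3 + 2, 3 = 1·2 + 1; back-substituting gives 1 = 73·107 − 71·110, so 107⁻¹ ≡ 73 (mod 110).
For any y ∈ ℤ_{110}, x = 73(y − 105) mod 110 satisfies ψ(x) = 107·73(y − 105) + 105 ≡ y (since 107·73 ≡ 1 mod 110). So every y has a preimage.
Therefore ψ is surjective.
Since ψ is surjective, we find ψ⁻¹(26): we need 107x ≡ 26 − 105 ≡ 31 (mod 110). Using 107⁻¹ = 73: x ≡ 73·31 = 2263 = 20·110 + 63, so x = 63.
Check: ψ(63) = 107·63 + 105 = 6846 = 62·110 + 26 ≡ 26 (mod 110).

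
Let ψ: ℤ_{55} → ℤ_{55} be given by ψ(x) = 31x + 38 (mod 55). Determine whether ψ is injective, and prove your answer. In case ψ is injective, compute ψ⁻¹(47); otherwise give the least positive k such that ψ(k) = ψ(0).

If ψ(a) = ψ(b), then 31a ≡ 31b (mod 55). Because gcd(31, 55) = 1, we may cancel 31 to get a ≡ b (mod 55).
Hence ψ is injective.
We now compute 31⁻¹ mod 55 explicitly. Euclid's algorithm: 55 = 1·31 + 24, 31 = 1·24 + 7, 24 = 3·7 + 3, 7 = 2·3 + 1; back-substituting gives 1 = 16·31 − 9·55, so 31⁻¹ ≡ 16 (mod 55).
Since ψ is injective, we find ψ⁻¹(47): we need 31x ≡ 47 − 38 ≡ 9 (mod 55). Using 31⁻¹ = 16: x ≡ 16·9 = 144 = 2·55 + 34, so x = 34.
Check: ψ(34) = 31·34 + 38 = 1092 = 19·55 + 47 ≡ 47 (mod 55).

34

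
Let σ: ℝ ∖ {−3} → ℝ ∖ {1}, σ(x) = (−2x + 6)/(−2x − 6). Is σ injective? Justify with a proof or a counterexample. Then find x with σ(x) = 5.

-9/2

Suppose σ(a) = σ(b). Cross-multiplying: (−2a + 6)(−2b − 6) = (−2b + 6)(−2a − 6).
Expanding both sides and cancelling the symmetric terms leaves 24·(a − b) = 0. Since 24 ≠ 0, a = b. Hence σ is injective.
Solving σ(x) = 5: cross-multiplying gives −2x + 6 = 5(−2x − 6), which rearranges to 8x = −36, so x = −9/2.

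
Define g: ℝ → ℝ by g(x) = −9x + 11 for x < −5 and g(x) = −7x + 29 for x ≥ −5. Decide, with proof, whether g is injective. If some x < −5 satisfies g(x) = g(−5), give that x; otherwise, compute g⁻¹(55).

Both pieces are strictly decreasing (slopes −9 and −7), so each is injective on its own interval.
The left piece maps (−∞, −5) onto (56, ∞); the right piece maps [−5, ∞) onto (−∞, 64].
These images overlap. In particular g(−5) = 64 (right piece), and solving −9x + 11 = 64 on the left piece gives x = −53/9 < −5.
So g(−53/9) = g(−5) with −53/9 ≠ −5, and g is not injective. This x = −53/9 is the requested value below −5.

-53/9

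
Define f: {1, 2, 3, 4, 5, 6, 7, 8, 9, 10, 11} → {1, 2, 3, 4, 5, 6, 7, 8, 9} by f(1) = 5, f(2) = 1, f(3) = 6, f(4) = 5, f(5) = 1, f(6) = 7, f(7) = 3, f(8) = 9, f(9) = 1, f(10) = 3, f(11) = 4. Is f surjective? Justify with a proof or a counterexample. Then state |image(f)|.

7

No element maps to 2, so f is not surjective.
The image of f is {1, 3, 4, 5, 6, 7, 9}, which has 7 elements.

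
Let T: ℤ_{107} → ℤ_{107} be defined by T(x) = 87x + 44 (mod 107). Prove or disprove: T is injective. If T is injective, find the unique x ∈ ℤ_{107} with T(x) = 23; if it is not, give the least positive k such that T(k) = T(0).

92

Suppose T(x_1) = T(x_2) in ℤ_{107}. Then 87x_1 + 44 ≡ 87x_2 + 44 (mod 107), hence 87(x_1 − x_2) ≡ 0 (mod 107).
Since gcd(87, 107) = 1, 87 is invertible modulo 107, so x_1 − x_2 ≡ 0 (mod 107), i.e. x_1 = x_2.
Thus T is injective.
We now compute 87⁻¹ mod 107 explicitly. Euclid's algorithm: 107 = 1·87 + 20, 87 = 4·20 + 7, 20 = 2·7 + 6, 7 = 1·6 + 1; back-substituting gives 1 = 16·87 − 13·107, so 87⁻¹ ≡ 16 (mod 107).
Since T is injective, we compute T⁻¹(23): solve 87x + 44 ≡ 23 (mod 107), i.e. 87x ≡ 86 (mod 107).
Multiplying by 87⁻¹ = 16 gives x ≡ 16·86 = 1376 = 12·107 + 92 ≡ 92 (mod 107).
Check: T(92) = 87·92 + 44 = 8048 = 75·107 + 23 ≡ 23 (mod 107).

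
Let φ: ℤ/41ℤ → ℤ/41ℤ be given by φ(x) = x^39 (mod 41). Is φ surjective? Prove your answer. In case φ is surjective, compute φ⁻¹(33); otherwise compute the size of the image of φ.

5

Since 41 is prime, the nonzero elements of ℤ/41ℤ form a cyclic group of order 40.
As gcd(39, 40) = 1, raising to the 39th power is a bijection on this group: if x_1^39 ≡ x_2^39 then (x_1x_2^{−1})^39 = 1, and the only element of order dividing gcd(39, 40) = 1 is 1, so x_1 = x_2.
With φ(0) = 0 this makes φ injective on all of ℤ/41ℤ, hence bijective (finite equal-size domain and codomain). In particular φ is surjective.
Since φ is surjective, we find the preimage of 33. The inverse of x ↦ x^39 on (ℤ/41ℤ)^× is x ↦ x^39, because 39·39 = 1521 = 38·40 + 1 ≡ 1 (mod 40) and x^{40} = 1 for x ≠ 0 (Fermat). So φ⁻¹(33) = 33^39 mod 41.
Repeated squaring mod 41: 33^1 ≡ 33, 33^2 ≡ 33² = 1089 ≡ 23, 33^4 ≡ 23² = 529 ≡ 37, 33^8 ≡ 37² = 1369 ≡ 16, 33^16 ≡ 16² = 256 ≡ 10, 33^32 ≡ 10² = 100 ≡ 18. Since 39 = 32 + 4 + 2 + 1, 33^39 ≡ 18·37·23·33: 18·37 = 666 ≡ 10, then 10·23 = 230 ≡ 25, then 25·33 = 825 ≡ 5. So 33^39 ≡ 5 (mod 41).
Hence φ⁻¹(33) = 5.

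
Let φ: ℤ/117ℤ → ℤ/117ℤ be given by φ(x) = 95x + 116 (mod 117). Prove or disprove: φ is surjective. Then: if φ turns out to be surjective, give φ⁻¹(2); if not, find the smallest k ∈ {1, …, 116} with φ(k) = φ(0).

By definition, surjectivity means every element of the codomain has a preimage under φ.
Since gcd(95, 117) = 1, 95 is invertible modulo 117. Euclid's algorithm: 117 = 1·95 + 22, 95 = 4·22 + 7, 22 = 3·7 + 1; back-substituting gives 1 = 101·95 − 82·117, so 95⁻¹ ≡ 101 (mod 117).
Then y ↦ 101(y − 116) is a two-sided inverse to φ, so every y ∈ ℤ/117ℤ has a preimage.
Therefore φ is surjective.
Since φ is surjective, we compute φ⁻¹(2): solve 95x + 116 ≡ 2 (mod 117), i.e. 95x ≡ 3 (mod 117).
Multiplying by 95⁻¹ = 101 gives x ≡ 101·3 = 303 = 2·117 + 69 ≡ 69 (mod 117).
Check: φ(69) = 95·69 + 116 = 6671 = 57·117 + 2 ≡ 2 (mod 117).

69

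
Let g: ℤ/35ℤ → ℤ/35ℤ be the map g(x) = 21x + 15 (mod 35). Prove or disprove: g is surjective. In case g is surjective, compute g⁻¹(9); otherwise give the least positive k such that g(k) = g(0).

Recall that surjectivity means every element of the codomain has a preimage under g.
Since gcd(21, 35) = 7, we have 21x ≡ 0 (mod 7) for all x, so g(x) ≡ 1 (mod 7).
But 0 ≢ 1 (mod 7), so 0 ∈ ℤ/35ℤ has no preimage. Therefore g is not surjective.
Since g is not surjective, we find the least positive k with g(k) = g(0): this means 21k ≡ 0 (mod 35), i.e. 35 ∣ 21k. Since gcd(21, 35) = 7, dividing through by 7 this holds exactly when 5 ∣ 3k, and as gcd(3, 5) = 1, exactly when 5 ∣ k.
The smallest positive such k is 5.

5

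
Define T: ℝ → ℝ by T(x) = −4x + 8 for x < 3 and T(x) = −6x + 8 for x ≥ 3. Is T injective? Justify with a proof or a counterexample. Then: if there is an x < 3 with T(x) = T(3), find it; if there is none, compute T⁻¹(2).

3/2

Both pieces are strictly decreasing (slopes −4 and −6), so each is injective on its own interval.
The left piece maps (−∞, 3) onto (−4, ∞); the right piece maps [3, ∞) onto (−∞, −10].
These images are disjoint, so no value is attained by both pieces. Therefore T is injective.
Because the two images are disjoint, no x < 3 has T(x) = T(3), so we compute T⁻¹(2): 2 lies in (−4, ∞), so solve −4x + 8 = 2: x = (2 − 8)/(−4) = 3/2.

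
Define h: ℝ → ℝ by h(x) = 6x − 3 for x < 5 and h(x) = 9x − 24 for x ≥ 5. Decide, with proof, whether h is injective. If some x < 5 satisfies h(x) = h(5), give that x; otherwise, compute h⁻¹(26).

Both pieces are strictly increasing (slopes 6 and 9), so each is injective on its own interval.
The left piece maps (−∞, 5) onto (−∞, 27); the right piece maps [5, ∞) onto [21, ∞).
These images overlap. In particular h(5) = 21 (right piece), and solving 6x − 3 = 21 on the left piece gives x = 4 < 5.
So h(4) = h(5) with 4 ≠ 5, and h is not injective. This x = 4 is the requested value below 5.

4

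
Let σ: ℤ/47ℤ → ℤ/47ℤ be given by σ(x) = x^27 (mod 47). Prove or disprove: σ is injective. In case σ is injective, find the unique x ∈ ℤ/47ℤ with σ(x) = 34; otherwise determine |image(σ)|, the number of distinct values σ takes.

3

Since 47 is prime, the nonzero elements of ℤ/47ℤ form a cyclic group of order 46.
As gcd(27, 46) = 1, raising to the 27th power is a bijection on this group: if u^27 ≡ v^27 then (uv^{−1})^27 = 1, and the only element of order dividing gcd(27, 46) = 1 is 1, so u = v.
With σ(0) = 0 this makes σ injective on all of ℤ/47ℤ, hence bijective (finite equal-size domain and codomain). In particular σ is injective.
Since σ is injective, we find the preimage of 34. The inverse of x ↦ x^27 on (ℤ/47ℤ)^× is x ↦ x^29, because 27·29 = 783 = 17·46 + 1 ≡ 1 (mod 46) and x^{46} = 1 for x ≠ 0 (Fermat). So σ⁻¹(34) = 34^29 mod 47.
Repeated squaring mod 47: 34^1 ≡ 34, 34^2 ≡ 34² = 1156 ≡ 28, 34^4 ≡ 28² = 784 ≡ 32, 34^8 ≡ 32² = 1024 ≡ 37, 34^16 ≡ 37² = 1369 ≡ 6. Since 29 = 16 + 8 + 4 + 1, 34^29 ≡ 6·37·32·34: 6·37 = 222 ≡ 34, then 34·32 = 1088 ≡ 7, then 7·34 = 238 ≡ 3. So 34^29 ≡ 3 (mod 47).
Hence σ⁻¹(34) = 3.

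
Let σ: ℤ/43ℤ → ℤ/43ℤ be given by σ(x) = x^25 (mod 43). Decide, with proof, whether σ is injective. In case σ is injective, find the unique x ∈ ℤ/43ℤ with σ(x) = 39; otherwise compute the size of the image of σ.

27

Since 43 is prime, the nonzero elements of ℤ/43ℤ form a cyclic group of order 42.
As gcd(25, 42) = 1, raising to the 25th power is a bijection on this group: if x_1^25 ≡ x_2^25 then (x_1x_2^{−1})^25 = 1, and the only element of order dividing gcd(25, 42) = 1 is 1, so x_1 = x_2.
With σ(0) = 0 this makes σ injective on all of ℤ/43ℤ, hence bijective (finite equal-size domain and codomain). In particular σ is injective.
Since σ is injective, we find the preimage of 39. The inverse of x ↦ x^25 on (ℤ/43ℤ)^× is x ↦ x^37, because 25·37 = 925 = 22·42 + 1 ≡ 1 (mod 42) and x^{42} = 1 for x ≠ 0 (Fermat). So σ⁻¹(39) = 39^37 mod 43.
Repeated squaring mod 43: 39^1 ≡ 39, 39^2 ≡ 39² = 1521 ≡ 16, 39^4 ≡ 16² = 256 ≡ 41, 39^8 ≡ 41² = 1681 ≡ 4, 39^16 ≡ 4² = 16, 39^32 ≡ 16² = 256 ≡ 41. Since 37 = 32 + 4 + 1, 39^37 ≡ 41·41·39: 41·41 = 1681 ≡ 4, then 4·39 = 156 ≡ 27. So 39^37 ≡ 27 (mod 43).
Hence σ⁻¹(39) = 27.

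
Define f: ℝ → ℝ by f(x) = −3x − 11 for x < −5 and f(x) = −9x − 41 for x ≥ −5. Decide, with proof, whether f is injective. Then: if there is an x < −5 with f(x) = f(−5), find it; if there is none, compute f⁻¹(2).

-43/9

Both pieces are strictly decreasing (slopes −3 and −9), so each is injective on its own interval.
The left piece maps (−∞, −5) onto (4, ∞); the right piece maps [−5, ∞) onto (−∞, 4].
These images are disjoint, so no value is attained by both pieces. Thus f is injective.
Because the two images are disjoint, no x < −5 has f(x) = f(−5), so we compute f⁻¹(2): 2 lies in (−∞, 4], so solve −9x − 41 = 2: x = (2 + 41)/(−9) = −43/9.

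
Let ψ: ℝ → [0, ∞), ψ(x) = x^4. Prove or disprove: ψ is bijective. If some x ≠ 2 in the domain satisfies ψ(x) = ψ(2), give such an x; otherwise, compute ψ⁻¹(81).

ψ(2) = 16 = (−2)^4 = ψ(−2) (since 4 is even), with 2 ≠ −2. So ψ is not injective, hence not bijective.
For the follow-up, such an x exists: taking x = −2 ∈ ℝ gives ψ(−2) = 16 = ψ(2) with −2 ≠ 2.

-2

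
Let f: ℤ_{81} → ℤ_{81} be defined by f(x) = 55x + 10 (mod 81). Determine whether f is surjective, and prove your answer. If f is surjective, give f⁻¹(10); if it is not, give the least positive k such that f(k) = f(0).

Recall: surjectivity means every element of the codomain has a preimage under f.
Since gcd(55, 81) = 1, 55 is invertible modulo 81. Euclid's algorithm: 81 = 1·55 + 26, 55 = 2·26 + 3, 26 = 8·3 + 2, 3 = 1·2 + 1; back-substituting gives 1 = 28·55 − 19·81, so 55⁻¹ ≡ 28 (mod 81).
For any y ∈ ℤ_{81}, x = 28(y − 10) mod 81 satisfies f(x) = 55·28(y − 10) + 10 ≡ y (since 55·28 ≡ 1 mod 81). So every y has a preimage.
Thus f is surjective.
Since f is surjective, we compute f⁻¹(10): solve 55x + 10 ≡ 10 (mod 81), i.e. 55x ≡ 0 (mod 81).
Multiplying by 55⁻¹ = 28 gives x ≡ 28·0 = 0 ≡ 0 (mod 81).
Check: f(0) = 55·0 + 10 = 10 ≡ 10 (mod 81).

0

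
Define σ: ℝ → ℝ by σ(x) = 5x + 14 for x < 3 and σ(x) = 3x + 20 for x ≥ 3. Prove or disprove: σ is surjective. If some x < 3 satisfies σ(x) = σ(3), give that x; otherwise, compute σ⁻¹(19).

1

Both pieces are strictly increasing (slopes 5 and 3), so each is injective on its own interval.
The left piece maps (−∞, 3) onto (−∞, 29); the right piece maps [3, ∞) onto [29, ∞).
These images together cover ℝ, so σ is surjective.
Because the two images are disjoint, no x < 3 has σ(x) = σ(3), so we compute σ⁻¹(19): 19 lies in (−∞, 29), so solve 5x + 14 = 19: x = (19 − 14)/5 = 1.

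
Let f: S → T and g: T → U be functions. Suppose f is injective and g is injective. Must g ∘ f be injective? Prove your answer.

injective

Suppose (g ∘ f)(a) = (g ∘ f)(b), i.e. g(f(a)) = g(f(b)).
Since g is injective, f(a) = f(b). Since f is injective, a = b. Thus g ∘ f is injective.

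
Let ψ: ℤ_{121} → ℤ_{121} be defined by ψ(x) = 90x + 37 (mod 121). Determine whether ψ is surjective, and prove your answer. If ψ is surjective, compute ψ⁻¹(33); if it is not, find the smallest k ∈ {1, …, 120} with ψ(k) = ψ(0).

86

Since gcd(90, 121) = 1, 90 is invertible modulo 121. Euclid's algorithm: 121 = 1·90 + 31, 90 = 2·31 + 28, 31 = 1·28 + 3, 28 = 9·3 + 1; back-substituting gives 1 = 39·90 − 29·121, so 90⁻¹ ≡ 39 (mod 121).
For any y ∈ ℤ_{121}, x = 39(y − 37) mod 121 satisfies ψ(x) = 90·39(y − 37) + 37 ≡ y (since 90·39 ≡ 1 mod 121). So every y has a preimage.
Thus ψ is surjective.
Since ψ is surjective, we find ψ⁻¹(33): we need 90x ≡ 33 − 37 ≡ 117 (mod 121). Using 90⁻¹ = 39: x ≡ 39·117 = 4563 = 37·121 + 86, so x = 86.
Check: ψ(86) = 90·86 + 37 = 7777 = 64·121 + 33 ≡ 33 (mod 121).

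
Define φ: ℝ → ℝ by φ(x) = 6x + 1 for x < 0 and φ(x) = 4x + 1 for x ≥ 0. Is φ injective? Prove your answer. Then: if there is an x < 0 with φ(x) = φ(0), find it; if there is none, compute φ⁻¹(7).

3/2

Both pieces are strictly increasing (slopes 6 and 4), so each is injective on its own interval.
The left piece maps (−∞, 0) onto (−∞, 1); the right piece maps [0, ∞) onto [1, ∞).
These images are disjoint, so no value is attained by both pieces. Thus φ is injective.
Because the two images are disjoint, no x < 0 has φ(x) = φ(0), so we compute φ⁻¹(7): 7 lies in [1, ∞), so solve 4x + 1 = 7: x = (7 − 1)/4 = 3/2.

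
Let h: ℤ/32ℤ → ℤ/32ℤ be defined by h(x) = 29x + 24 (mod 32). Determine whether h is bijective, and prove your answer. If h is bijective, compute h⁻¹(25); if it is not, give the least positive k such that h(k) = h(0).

Recall: h is injective when h(x_1) = h(x_2) forces x_1 = x_2.
Suppose h(x_1) = h(x_2) in ℤ/32ℤ. Then 29x_1 + 24 ≡ 29x_2 + 24 (mod 32), hence 29(x_1 − x_2) ≡ 0 (mod 32).
Since gcd(29, 32) = 1, 29 is invertible modulo 32, thus x_1 − x_2 ≡ 0 (mod 32), i.e. x_1 = x_2.
We now compute 29⁻¹ mod 32 explicitly. Euclid's algorithm: 32 = 1·29 + 3, 29 = 9·3 + 2, 3 = 1·2 + 1; back-substituting gives 1 = 21·29 − 19·32, so 29⁻¹ ≡ 21 (mod 32).
For any y ∈ ℤ/32ℤ, x = 21(y − 24) mod 32 satisfies h(x) = 29·21(y − 24) + 24 ≡ y (since 29·21 ≡ 1 mod 32). So every y has a preimage.
Thus h is bijective.
Since h is bijective, we compute h⁻¹(25): solve 29x + 24 ≡ 25 (mod 32), i.e. 29x ≡ 1 (mod 32).
Multiplying by 29⁻¹ = 21 gives x ≡ 21·1 = 21 ≡ 21 (mod 32).
Check: h(21) = 29·21 + 24 = 633 = 19·32 + 25 ≡ 25 (mod 32).

21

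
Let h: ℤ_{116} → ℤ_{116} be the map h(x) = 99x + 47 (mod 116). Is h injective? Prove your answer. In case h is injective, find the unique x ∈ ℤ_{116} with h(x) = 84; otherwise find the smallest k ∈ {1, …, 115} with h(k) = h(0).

107

Recall: injectivity means: for all s, t in the domain, h(s) = h(t) implies s = t.
Suppose h(s) = h(t) in ℤ_{116}. Then 99s + 47 ≡ 99t + 47 (mod 116), therefore 99(s − t) ≡ 0 (mod 116).
Since gcd(99, 116) = 1, 99 is invertible modulo 116, thus s − t ≡ 0 (mod 116), i.e. s = t.
Hence h is injective.
We now compute 99⁻¹ mod 116 explicitly. Euclid's algorithm: 116 = 1·99 + 17, 99 = 5·17 + 14, 17 = 1·14 + 3, 14 = 4·3 + 2, 3 = 1·2 + 1; back-substituting gives 1 = 75·99 − 64·116, so 99⁻¹ ≡ 75 (mod 116).
Since h is injective, we find h⁻¹(84): we need 99x ≡ 84 − 47 ≡ 37 (mod 116). Using 99⁻¹ = 75: x ≡ 75·37 = 2775 = 23·116 + 107, so x = 107.
Check: h(107) = 99·107 + 47 = 10640 = 91·116 + 84 ≡ 84 (mod 116).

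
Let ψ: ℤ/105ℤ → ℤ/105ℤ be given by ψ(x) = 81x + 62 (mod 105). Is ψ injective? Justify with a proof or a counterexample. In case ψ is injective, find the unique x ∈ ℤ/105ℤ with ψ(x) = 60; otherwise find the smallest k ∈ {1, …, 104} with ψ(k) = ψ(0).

35

Recall that injectivity means: for all a, b in the domain, ψ(a) = ψ(b) implies a = b.
We have gcd(81, 105) = 3 > 1. Taking a = 0 and b = 35: ψ(0) = 62 and ψ(35) = 81·35 + 62 = 2897 ≡ 62 (mod 105).
So ψ(0) = ψ(35) while 0 ≠ 35, thus ψ is not injective.
Since ψ is not injective, we find the least positive k with ψ(k) = ψ(0): this means 81k ≡ 0 (mod 105), i.e. 105 ∣ 81k. Since gcd(81, 105) = 3, dividing through by 3 this holds exactly when 35 ∣ 27k, and as gcd(27, 35) = 1, exactly when 35 ∣ k.
The smallest positive such k is 35.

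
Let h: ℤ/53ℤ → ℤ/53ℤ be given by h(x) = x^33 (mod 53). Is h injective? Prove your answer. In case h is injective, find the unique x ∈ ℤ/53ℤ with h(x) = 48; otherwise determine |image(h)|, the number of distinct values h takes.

Since 53 is prime, the nonzero elements of ℤ/53ℤ form a cyclic group of order 52.
As gcd(33, 52) = 1, raising to the 33rd power is a bijection on this group: if a^33 ≡ b^33 then (ab^{−1})^33 = 1, and the only element of order dividing gcd(33, 52) = 1 is 1, so a = b.
With h(0) = 0 this makes h injective on all of ℤ/53ℤ, hence bijective (finite equal-size domain and codomain). In particular h is injective.
Since h is injective, we find the preimage of 48. The inverse of x ↦ x^33 on (ℤ/53ℤ)^× is x ↦ x^41, because 33·41 = 1353 = 26·52 + 1 ≡ 1 (mod 52) and x^{52} = 1 for x ≠ 0 (Fermat). So h⁻¹(48) = 48^41 mod 53.
Repeated squaring mod 53: 48^1 ≡ 48, 48^2 ≡ 48² = 2304 ≡ 25, 48^4 ≡ 25² = 625 ≡ 42, 48^8 ≡ 42² = 1764 ≡ 15, 48^16 ≡ 15² = 225 ≡ 13, 48^32 ≡ 13² = 169 ≡ 10. Since 41 = 32 + 8 + 1, 48^41 ≡ 10·15·48: 10·15 = 150 ≡ 44, then 44·48 = 2112 ≡ 45. So 48^41 ≡ 45 (mod 53).
Hence h⁻¹(48) = 45.

45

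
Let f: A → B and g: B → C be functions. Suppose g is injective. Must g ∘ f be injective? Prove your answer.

not injective

No. Take A = {0, 1}, B = C = {0, 1, 2}, f(0) = f(1) = 0, and g = identity (injective).
Then (g ∘ f)(0) = (g ∘ f)(1) = 0 with 0 ≠ 1, so g ∘ f is not injective.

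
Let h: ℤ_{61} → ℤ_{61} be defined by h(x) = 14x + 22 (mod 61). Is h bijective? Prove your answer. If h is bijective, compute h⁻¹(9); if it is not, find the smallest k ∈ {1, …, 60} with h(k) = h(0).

47

Recall that injectivity means: for all a, b in the domain, h(a) = h(b) implies a = b.
Suppose h(a) = h(b) in ℤ_{61}. Then 14a + 22 ≡ 14b + 22 (mod 61), so 14(a − b) ≡ 0 (mod 61).
Since gcd(14, 61) = 1, 14 is invertible modulo 61, therefore a − b ≡ 0 (mod 61), i.e. a = b.
We now compute 14⁻¹ mod 61 explicitly. Euclid's algorithm: 61 = 4·14 + 5, 14 = 2·5 + 4, 5 = 1·4 + 1; back-substituting gives 1 = 48·14 − 11·61, so 14⁻¹ ≡ 48 (mod 61).
Then y ↦ 48(y − 22) is a two-sided inverse to h, so every y ∈ ℤ_{61} has a preimage.
Hence h is bijective.
Since h is bijective, we compute h⁻¹(9): solve 14x + 22 ≡ 9 (mod 61), i.e. 14x ≡ 48 (mod 61).
Multiplying by 14⁻¹ = 48 gives x ≡ 48·48 = 2304 = 37·61 + 47 ≡ 47 (mod 61).
Check: h(47) = 14·47 + 22 = 680 = 11·61 + 9 ≡ 9 (mod 61).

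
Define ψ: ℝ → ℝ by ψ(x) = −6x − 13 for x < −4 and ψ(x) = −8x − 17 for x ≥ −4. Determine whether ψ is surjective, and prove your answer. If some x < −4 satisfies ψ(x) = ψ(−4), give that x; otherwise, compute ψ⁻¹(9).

Both pieces are strictly decreasing (slopes −6 and −8), so each is injective on its own interval.
The left piece maps (−∞, −4) onto (11, ∞); the right piece maps [−4, ∞) onto (−∞, 15].
The union (11, ∞) ∪ (−∞, 15] covers ℝ, so ψ is surjective.
For the follow-up: the images overlap, so an x < −4 with ψ(x) = ψ(−4) exists. ψ(−4) = 15; solving −6x − 13 = 15 for x < −4 gives x = (15 + 13)/(−6) = −14/3.

-14/3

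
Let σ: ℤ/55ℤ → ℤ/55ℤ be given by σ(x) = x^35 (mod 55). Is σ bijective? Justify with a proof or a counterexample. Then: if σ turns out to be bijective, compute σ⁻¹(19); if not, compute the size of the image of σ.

15

σ(2): Repeated squaring mod 55: 2^1 ≡ 2, 2^2 ≡ 2² = 4, 2^4 ≡ 4² = 16, 2^8 ≡ 16² = 256 ≡ 36, 2^16 ≡ 36² = 1296 ≡ 31, 2^32 ≡ 31² = 961 ≡ 26. Since 35 = 32 + 2 + 1, 2^35 ≡ 26·4·2: 26·4 = 104 ≡ 49, then 49·2 = 98 ≡ 43. So 2^35 ≡ 43 (mod 55).
σ(7): Repeated squaring mod 55: 7^1 ≡ 7, 7^2 ≡ 7² = 49, 7^4 ≡ 49² = 2401 ≡ 36, 7^8 ≡ 36² = 1296 ≡ 31, 7^16 ≡ 31² = 961 ≡ 26, 7^32 ≡ 26² = 676 ≡ 16. Since 35 = 32 + 2 + 1, 7^35 ≡ 16·49·7: 16·49 = 784 ≡ 14, then 14·7 = 98 ≡ 43. So 7^35 ≡ 43 (mod 55).
So σ(2) = σ(7) = 43 while 2 ≠ 7, therefore σ is not injective, hence not bijective.
Since σ is not bijective, we determine |image(σ)|. Computing x^35 mod 55 for each x (by repeated squaring, reducing mod 55 at every step), the values σ(0), σ(1), …, σ(54) are: 0, 1, 43, 12, 34, 45, 21, 43, 32, 34, 10, 11, 23, 32, 34, 45, 1, 43, 32, 54, 45, 21, 33, 12, 54, 45, 1, 23, 32, 54, 10, 1, 43, 22, 34, 10, 1, 23, 12, 54, 10, 21, 23, 32, 44, 45, 21, 23, 12, 34, 10, 21, 43, 12, 54.
The distinct values are {0, 1, 10, 11, 12, 21, 22, 23, 32, 33, 34, 43, 44, 45, 54}; there are 15 of them.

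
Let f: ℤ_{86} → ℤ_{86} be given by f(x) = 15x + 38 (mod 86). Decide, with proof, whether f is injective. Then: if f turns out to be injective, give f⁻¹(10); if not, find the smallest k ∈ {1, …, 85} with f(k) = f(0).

44

By definition, f is injective when f(a) = f(b) forces a = b.
Suppose f(a) = f(b) in ℤ_{86}. Then 15a + 38 ≡ 15b + 38 (mod 86), thus 15(a − b) ≡ 0 (mod 86).
Since gcd(15, 86) = 1, 15 is invertible modulo 86, hence a − b ≡ 0 (mod 86), i.e. a = b.
Hence f is injective.
We now compute 15⁻¹ mod 86 explicitly. Euclid's algorithm: 86 = 5·15 + 11, 15 = 1·11 + 4, 11 = 2·4 + 3, 4 = 1·3 + 1; back-substituting gives 1 = 23·15 − 4·86, so 15⁻¹ ≡ 23 (mod 86).
Since f is injective, we compute f⁻¹(10): solve 15x + 38 ≡ 10 (mod 86), i.e. 15x ≡ 58 (mod 86).
Multiplying by 15⁻¹ = 23 gives x ≡ 23·58 = 1334 = 15·86 + 44 ≡ 44 (mod 86).
Check: f(44) = 15·44 + 38 = 698 = 8·86 + 10 ≡ 10 (mod 86).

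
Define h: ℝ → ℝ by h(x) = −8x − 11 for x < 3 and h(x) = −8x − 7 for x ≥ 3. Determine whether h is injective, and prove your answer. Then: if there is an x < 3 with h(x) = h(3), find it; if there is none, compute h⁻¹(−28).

5/2

Both pieces are strictly decreasing (slopes −8 and −8), so each is injective on its own interval.
The left piece maps (−∞, 3) onto (−35, ∞); the right piece maps [3, ∞) onto (−∞, −31].
These images overlap. In particular h(3) = −31 (right piece), and solving −8x − 11 = −31 on the left piece gives x = 5/2 < 3.
So h(5/2) = h(3) with 5/2 ≠ 3, and h is not injective. This x = 5/2 is the requested value below 3.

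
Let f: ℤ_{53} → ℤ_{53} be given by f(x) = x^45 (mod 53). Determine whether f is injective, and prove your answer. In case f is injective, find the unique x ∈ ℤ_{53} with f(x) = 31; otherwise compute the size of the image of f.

Since 53 is prime, the nonzero elements of ℤ_{53} form a cyclic group of order 52.
As gcd(45, 52) = 1, raising to the 45th power is a bijection on this group: if u^45 ≡ v^45 then (uv^{−1})^45 = 1, and the only element of order dividing gcd(45, 52) = 1 is 1, so u = v.
With f(0) = 0 this makes f injective on all of ℤ_{53}, hence bijective (finite equal-size domain and codomain). In particular f is injective.
Since f is injective, we find the preimage of 31. The inverse of x ↦ x^45 on (ℤ_{53})^× is x ↦ x^37, because 45·37 = 1665 = 32·52 + 1 ≡ 1 (mod 52) and x^{52} = 1 for x ≠ 0 (Fermat). So f⁻¹(31) = 31^37 mod 53.
Repeated squaring mod 53: 31^1 ≡ 31, 31^2 ≡ 31² = 961 ≡ 7, 31^4 ≡ 7² = 49, 31^8 ≡ 49² = 2401 ≡ 16, 31^16 ≡ 16² = 256 ≡ 44, 31^32 ≡ 44² = 1936 ≡ 28. Since 37 = 32 + 4 + 1, 31^37 ≡ 28·49·31: 28·49 = 1372 ≡ 47, then 47·31 = 1457 ≡ 26. So 31^37 ≡ 26 (mod 53).
Hence f⁻¹(31) = 26.

26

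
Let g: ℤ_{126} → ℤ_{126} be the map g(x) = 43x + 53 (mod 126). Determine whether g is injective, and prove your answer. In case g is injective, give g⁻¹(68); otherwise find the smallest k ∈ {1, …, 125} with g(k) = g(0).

15

Suppose g(u) = g(v) in ℤ_{126}. Then 43u + 53 ≡ 43v + 53 (mod 126), therefore 43(u − v) ≡ 0 (mod 126).
Since gcd(43, 126) = 1, 43 is invertible modulo 126, hence u − v ≡ 0 (mod 126), i.e. u = v.
Hence g is injective.
We now compute 43⁻¹ mod 126 explicitly. Euclid's algorithm: 126 = 2·43 + 40, 43 = 1·40 + 3, 40 = 13·3 + 1; back-substituting gives 1 = 85·43 − 29·126, so 43⁻¹ ≡ 85 (mod 126).
Since g is injective, we find g⁻¹(68): we need 43x ≡ 68 − 53 ≡ 15 (mod 126). Using 43⁻¹ = 85: x ≡ 85·15 = 1275 = 10·126 + 15, so x = 15.
Check: g(15) = 43·15 + 53 = 698 = 5·126 + 68 ≡ 68 (mod 126).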